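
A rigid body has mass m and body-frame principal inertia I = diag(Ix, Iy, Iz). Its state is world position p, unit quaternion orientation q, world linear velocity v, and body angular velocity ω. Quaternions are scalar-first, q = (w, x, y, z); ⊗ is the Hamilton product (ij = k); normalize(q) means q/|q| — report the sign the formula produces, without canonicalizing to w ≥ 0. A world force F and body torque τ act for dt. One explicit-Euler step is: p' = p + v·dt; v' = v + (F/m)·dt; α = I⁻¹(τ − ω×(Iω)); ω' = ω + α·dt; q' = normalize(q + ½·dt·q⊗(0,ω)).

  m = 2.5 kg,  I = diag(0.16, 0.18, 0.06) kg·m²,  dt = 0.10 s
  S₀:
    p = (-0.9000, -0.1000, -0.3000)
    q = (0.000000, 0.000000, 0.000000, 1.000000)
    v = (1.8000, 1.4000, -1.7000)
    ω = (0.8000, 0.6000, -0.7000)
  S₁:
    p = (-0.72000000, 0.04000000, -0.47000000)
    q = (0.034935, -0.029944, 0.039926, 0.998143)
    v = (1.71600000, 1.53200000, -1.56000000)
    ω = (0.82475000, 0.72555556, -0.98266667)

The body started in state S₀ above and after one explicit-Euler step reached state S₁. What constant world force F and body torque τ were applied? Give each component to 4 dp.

F = (-2.1000, 3.3000, 3.5000)
τ = (0.0900, 0.1700, -0.1600)

ω₁ − ω₀ = (0.02475000, 0.12555556, -0.28266667)
τ = I·(Δω/dt) + ω₀×(Iω₀) = (0.0900, 0.1700, -0.1600)
v₁ − v₀ = (-0.08400000, 0.13200000, 0.14000000)
m·(v₁−v₀)/dt = (-2.1000, 3.3000, 3.5000)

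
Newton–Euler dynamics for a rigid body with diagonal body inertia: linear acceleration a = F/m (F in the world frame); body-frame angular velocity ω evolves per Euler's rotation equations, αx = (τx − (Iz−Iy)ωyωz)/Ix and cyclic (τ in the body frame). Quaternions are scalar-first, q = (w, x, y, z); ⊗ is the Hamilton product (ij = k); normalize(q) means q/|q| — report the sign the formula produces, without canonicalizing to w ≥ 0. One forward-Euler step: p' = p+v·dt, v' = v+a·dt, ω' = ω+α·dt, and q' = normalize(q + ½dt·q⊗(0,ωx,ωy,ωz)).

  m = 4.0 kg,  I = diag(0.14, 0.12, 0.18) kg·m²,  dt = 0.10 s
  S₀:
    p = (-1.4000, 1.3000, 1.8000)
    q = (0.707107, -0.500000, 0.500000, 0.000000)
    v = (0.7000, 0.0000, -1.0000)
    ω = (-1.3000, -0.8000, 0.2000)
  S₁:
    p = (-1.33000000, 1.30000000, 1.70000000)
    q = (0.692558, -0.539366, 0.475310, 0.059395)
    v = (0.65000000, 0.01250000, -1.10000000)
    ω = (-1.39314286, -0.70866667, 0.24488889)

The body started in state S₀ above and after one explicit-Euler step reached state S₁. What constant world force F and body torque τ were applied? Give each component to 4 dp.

velocity change Δv = (-0.05000000, 0.01250000, -0.10000000)
F = m·Δv/dt = (-2.0000, 0.5000, -4.0000)
ω₁ − ω₀ = (-0.09314286, 0.09133333, 0.04488889)
gyro term ω₀×Iω₀ = (-0.0096, 0.0104, -0.0208)
applied torque τ = (-0.1400, 0.1200, 0.0600)

F = (-2.0000, 0.5000, -4.0000)
τ = (-0.1400, 0.1200, 0.0600)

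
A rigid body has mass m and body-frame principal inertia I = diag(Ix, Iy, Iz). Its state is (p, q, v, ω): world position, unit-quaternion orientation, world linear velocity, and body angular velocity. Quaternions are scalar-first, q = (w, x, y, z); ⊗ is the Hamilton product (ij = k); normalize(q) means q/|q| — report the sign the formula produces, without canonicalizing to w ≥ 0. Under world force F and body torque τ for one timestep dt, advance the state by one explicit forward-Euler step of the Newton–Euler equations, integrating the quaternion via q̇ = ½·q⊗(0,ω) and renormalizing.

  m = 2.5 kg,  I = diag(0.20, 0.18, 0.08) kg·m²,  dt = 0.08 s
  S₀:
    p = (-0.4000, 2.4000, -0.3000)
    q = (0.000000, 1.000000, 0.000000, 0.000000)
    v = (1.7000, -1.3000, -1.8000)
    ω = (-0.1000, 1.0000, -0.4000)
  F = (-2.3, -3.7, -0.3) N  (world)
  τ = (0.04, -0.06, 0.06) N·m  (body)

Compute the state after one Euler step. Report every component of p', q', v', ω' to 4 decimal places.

(τ − ω×Iω)/I = (0.0000, -0.3600, 0.7250)
new body rate ω' = (-0.1000, 0.9712, -0.3420)
2q̇ = q⊗(0,ω) = (0.1000000, 0.0000000, 0.4000000, 1.0000000)
updated quaternion q' = (0.0040, 0.9991, 0.0160, 0.0400)
a = F/m = (-0.9200, -1.4800, -0.1200)
p + v·dt = (-0.2640, 2.2960, -0.4440)
v + (F/m)dt = (1.6264, -1.4184, -1.8096)

p' = (-0.2640, 2.2960, -0.4440)
q' = (0.0040, 0.9991, 0.0160, 0.0400)
v' = (1.6264, -1.4184, -1.8096)
ω' = (-0.1000, 0.9712, -0.3420)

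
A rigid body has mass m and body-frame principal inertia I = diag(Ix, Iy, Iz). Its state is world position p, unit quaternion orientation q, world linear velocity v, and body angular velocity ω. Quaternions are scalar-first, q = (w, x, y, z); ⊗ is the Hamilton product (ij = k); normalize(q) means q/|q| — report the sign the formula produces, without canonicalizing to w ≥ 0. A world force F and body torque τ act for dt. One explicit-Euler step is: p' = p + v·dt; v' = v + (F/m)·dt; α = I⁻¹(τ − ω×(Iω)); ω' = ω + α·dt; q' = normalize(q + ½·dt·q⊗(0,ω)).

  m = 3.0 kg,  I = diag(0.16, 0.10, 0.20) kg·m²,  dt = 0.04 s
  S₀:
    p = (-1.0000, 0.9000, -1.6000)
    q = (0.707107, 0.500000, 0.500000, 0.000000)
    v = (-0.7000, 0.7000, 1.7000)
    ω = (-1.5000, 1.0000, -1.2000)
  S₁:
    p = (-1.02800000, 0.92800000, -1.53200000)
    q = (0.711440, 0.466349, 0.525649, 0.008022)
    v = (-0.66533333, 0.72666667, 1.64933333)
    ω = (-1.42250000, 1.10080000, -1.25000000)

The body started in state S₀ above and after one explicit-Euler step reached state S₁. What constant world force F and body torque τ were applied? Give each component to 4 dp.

v₁ − v₀ = (0.03466667, 0.02666667, -0.05066667)
m·(v₁−v₀)/dt = (2.6000, 2.0000, -3.8000)
ω₁ − ω₀ = (0.07750000, 0.10080000, -0.05000000)
ω₀×(Iω₀) = (-0.1200, -0.0720, 0.0900)
I·α + gyro = (0.1900, 0.1800, -0.1600)

F = (2.6000, 2.0000, -3.8000)
τ = (0.1900, 0.1800, -0.1600)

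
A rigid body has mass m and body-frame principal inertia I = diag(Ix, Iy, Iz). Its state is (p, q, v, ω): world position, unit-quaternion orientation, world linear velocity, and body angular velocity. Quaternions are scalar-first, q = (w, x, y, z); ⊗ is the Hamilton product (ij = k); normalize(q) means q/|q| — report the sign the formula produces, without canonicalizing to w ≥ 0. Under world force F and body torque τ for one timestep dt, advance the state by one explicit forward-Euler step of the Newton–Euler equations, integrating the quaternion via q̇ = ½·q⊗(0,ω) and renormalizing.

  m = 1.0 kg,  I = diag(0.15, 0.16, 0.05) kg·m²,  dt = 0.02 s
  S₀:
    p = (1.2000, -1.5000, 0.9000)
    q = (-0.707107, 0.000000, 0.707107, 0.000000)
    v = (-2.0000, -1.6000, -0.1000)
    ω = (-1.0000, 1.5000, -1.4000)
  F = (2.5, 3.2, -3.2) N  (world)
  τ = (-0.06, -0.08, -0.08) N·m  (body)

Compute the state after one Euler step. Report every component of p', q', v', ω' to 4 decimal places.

p' = (1.1600, -1.5320, 0.8980)
q' = (-0.7175, -0.0028, 0.6963, 0.0170)
v' = (-1.9500, -1.5360, -0.1640)
ω' = (-1.0388, 1.4725, -1.4260)

precession coupling ω×(Iω) = (0.2310, 0.1400, -0.0150)
(τ − ω×Iω)/I = (-1.9400, -1.3750, -1.3000)
ω' = ω + α·dt = (-1.0388, 1.4725, -1.4260)
2q̇ = q⊗(0,ω) = (-1.0606605, -0.2828428, -1.0606605, 1.6970568)
updated quaternion q' = (-0.7175, -0.0028, 0.6963, 0.0170)
a = (2.5000, 3.2000, -3.2000)
p' = p + v·dt = (1.1600, -1.5320, 0.8980)
new velocity v' = (-1.9500, -1.5360, -0.1640)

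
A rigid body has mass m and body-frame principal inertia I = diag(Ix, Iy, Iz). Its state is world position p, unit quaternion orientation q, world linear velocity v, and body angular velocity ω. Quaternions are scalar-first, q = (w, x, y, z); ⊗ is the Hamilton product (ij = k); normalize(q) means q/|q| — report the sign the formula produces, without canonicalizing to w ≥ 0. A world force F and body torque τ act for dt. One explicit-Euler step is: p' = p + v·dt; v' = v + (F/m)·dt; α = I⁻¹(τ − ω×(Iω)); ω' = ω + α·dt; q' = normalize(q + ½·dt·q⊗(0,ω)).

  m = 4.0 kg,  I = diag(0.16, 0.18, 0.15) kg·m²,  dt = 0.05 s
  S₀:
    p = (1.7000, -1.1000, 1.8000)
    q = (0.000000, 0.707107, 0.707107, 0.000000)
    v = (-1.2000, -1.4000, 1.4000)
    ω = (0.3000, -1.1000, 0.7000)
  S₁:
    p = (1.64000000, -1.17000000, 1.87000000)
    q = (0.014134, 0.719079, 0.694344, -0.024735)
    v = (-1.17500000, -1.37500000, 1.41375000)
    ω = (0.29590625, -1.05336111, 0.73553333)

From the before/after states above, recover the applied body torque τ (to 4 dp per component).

τ = (0.0100, 0.1700, 0.1000)

Δω = ω₁−ω₀ = (-0.00409375, 0.04663889, 0.03553333)
applied torque τ = (0.0100, 0.1700, 0.1000)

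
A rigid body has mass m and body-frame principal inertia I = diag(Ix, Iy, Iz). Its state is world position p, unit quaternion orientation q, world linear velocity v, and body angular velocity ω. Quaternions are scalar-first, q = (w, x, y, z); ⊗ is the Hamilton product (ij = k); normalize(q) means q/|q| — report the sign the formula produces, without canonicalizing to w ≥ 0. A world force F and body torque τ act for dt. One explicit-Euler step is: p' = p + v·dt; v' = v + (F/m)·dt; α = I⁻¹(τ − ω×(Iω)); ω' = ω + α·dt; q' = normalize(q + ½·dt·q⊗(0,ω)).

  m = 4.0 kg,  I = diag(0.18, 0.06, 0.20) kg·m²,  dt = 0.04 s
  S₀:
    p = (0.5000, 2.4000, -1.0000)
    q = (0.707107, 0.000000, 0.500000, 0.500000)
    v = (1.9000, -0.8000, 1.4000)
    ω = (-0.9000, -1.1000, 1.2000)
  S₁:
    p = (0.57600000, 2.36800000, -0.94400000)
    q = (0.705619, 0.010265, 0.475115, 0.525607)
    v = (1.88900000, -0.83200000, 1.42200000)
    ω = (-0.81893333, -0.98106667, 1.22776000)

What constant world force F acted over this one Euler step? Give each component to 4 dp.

v₁ − v₀ = (-0.01100000, -0.03200000, 0.02200000)
F = m·Δv/dt = (-1.1000, -3.2000, 2.2000)

F = (-1.1000, -3.2000, 2.2000)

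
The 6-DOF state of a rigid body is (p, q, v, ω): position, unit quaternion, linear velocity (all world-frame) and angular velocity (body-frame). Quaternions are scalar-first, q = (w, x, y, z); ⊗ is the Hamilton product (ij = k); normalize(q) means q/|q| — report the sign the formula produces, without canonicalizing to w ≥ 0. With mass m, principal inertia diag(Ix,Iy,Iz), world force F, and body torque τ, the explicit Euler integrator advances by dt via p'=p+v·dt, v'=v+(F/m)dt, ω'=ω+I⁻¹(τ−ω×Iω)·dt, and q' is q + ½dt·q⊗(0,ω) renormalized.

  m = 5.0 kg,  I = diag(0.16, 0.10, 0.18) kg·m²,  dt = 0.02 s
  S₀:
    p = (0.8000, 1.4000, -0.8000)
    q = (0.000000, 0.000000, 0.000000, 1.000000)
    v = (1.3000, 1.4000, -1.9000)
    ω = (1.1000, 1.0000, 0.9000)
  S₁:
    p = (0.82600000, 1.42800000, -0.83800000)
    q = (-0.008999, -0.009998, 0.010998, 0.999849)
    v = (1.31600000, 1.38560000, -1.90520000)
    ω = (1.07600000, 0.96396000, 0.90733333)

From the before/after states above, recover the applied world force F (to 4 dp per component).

velocity change Δv = (0.01600000, -0.01440000, -0.00520000)
applied force F = (4.0000, -3.6000, -1.3000)

F = (4.0000, -3.6000, -1.3000)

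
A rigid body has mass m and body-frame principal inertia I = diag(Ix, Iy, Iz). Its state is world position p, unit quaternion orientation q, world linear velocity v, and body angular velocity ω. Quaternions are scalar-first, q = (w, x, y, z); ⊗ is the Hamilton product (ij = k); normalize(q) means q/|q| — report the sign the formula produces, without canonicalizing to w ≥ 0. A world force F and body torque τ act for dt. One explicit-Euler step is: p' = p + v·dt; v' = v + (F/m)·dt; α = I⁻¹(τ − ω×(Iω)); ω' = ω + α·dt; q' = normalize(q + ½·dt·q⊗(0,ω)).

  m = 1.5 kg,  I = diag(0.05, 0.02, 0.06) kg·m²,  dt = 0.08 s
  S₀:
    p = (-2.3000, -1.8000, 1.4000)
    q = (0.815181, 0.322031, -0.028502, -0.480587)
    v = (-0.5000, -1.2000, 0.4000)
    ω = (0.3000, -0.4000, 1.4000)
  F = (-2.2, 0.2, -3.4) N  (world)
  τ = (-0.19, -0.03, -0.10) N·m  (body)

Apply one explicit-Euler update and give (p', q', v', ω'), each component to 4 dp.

p' = (-2.3400, -1.8960, 1.4320)
q' = (0.8363, 0.3220, -0.0652, -0.4390)
v' = (-0.6173, -1.1893, 0.2187)
ω' = (0.0318, -0.5032, 1.2619)

a = F/m = (-1.4667, 0.1333, -2.2667)
new position p' = (-2.3400, -1.8960, 1.4320)
v' = v + a·dt = (-0.6173, -1.1893, 0.2187)
α = I⁻¹(τ − ω×Iω) = (-3.3520, -1.2900, -1.7267)
ω' = ω + α·dt = (0.0318, -0.5032, 1.2619)
Hamilton product q⊗(0,ω) = (0.5648117, 0.0124167, -0.9210919, 1.0209916)
q + ½dt·q⊗(0,ω), renormalized = (0.8363, 0.3220, -0.0652, -0.4390)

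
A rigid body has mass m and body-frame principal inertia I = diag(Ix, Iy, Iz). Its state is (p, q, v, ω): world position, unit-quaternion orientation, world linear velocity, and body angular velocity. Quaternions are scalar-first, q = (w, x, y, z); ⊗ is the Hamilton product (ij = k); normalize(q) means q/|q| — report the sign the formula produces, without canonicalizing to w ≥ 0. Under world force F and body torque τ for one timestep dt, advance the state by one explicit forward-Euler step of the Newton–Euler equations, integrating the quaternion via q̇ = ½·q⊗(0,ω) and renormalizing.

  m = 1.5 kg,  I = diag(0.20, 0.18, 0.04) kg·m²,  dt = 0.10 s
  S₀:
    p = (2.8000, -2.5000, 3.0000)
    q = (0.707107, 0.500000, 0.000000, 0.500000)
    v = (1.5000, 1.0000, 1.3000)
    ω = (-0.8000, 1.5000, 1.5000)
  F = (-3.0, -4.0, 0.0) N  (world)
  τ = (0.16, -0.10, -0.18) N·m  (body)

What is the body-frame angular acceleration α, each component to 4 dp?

α = (2.3750, 0.5111, -5.1000)

gyro term ω×Iω = (-0.3150, -0.1920, 0.0240)
(τ − ω×Iω)/I = (2.3750, 0.5111, -5.1000)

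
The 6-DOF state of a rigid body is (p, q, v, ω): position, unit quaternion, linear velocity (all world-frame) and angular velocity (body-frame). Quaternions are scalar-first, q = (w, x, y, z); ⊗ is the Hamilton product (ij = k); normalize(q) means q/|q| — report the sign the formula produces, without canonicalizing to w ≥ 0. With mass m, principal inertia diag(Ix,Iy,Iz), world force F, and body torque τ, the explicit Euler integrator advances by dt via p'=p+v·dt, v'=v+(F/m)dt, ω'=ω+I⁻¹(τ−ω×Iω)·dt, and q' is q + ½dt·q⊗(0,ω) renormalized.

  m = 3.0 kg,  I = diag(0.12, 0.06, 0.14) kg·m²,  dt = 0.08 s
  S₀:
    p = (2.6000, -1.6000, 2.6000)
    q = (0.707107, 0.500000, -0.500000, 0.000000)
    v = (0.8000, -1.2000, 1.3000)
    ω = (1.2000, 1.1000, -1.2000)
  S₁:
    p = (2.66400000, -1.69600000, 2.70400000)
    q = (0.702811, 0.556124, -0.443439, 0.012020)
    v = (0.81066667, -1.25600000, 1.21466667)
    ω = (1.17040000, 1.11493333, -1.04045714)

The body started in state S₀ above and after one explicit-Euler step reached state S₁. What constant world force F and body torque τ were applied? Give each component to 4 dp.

velocity change Δv = (0.01066667, -0.05600000, -0.08533333)
applied force F = (0.4000, -2.1000, -3.2000)
ω₁ − ω₀ = (-0.02960000, 0.01493333, 0.15954286)
applied torque τ = (-0.1500, 0.0400, 0.2000)

F = (0.4000, -2.1000, -3.2000)
τ = (-0.1500, 0.0400, 0.2000)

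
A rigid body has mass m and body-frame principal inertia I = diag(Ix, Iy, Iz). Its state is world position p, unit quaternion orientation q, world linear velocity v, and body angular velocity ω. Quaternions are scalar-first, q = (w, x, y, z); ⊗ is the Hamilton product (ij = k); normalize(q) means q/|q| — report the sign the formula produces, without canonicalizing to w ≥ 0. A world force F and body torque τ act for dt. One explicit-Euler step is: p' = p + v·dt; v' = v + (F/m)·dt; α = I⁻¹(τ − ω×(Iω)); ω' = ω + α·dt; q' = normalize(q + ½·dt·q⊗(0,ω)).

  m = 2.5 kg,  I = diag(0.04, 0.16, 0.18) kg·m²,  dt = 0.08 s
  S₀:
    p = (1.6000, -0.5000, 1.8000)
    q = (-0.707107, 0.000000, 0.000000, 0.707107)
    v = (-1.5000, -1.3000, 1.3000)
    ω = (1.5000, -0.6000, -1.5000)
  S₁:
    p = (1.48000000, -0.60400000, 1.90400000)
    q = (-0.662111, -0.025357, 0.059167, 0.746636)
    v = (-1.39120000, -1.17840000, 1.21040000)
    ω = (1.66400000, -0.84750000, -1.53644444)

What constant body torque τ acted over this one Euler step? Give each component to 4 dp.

rate change Δω = (0.16400000, -0.24750000, -0.03644444)
precession coupling = (0.0180, 0.3150, -0.1080)
τ = I·(Δω/dt) + ω₀×(Iω₀) = (0.1000, -0.1800, -0.1900)

τ = (0.1000, -0.1800, -0.1900)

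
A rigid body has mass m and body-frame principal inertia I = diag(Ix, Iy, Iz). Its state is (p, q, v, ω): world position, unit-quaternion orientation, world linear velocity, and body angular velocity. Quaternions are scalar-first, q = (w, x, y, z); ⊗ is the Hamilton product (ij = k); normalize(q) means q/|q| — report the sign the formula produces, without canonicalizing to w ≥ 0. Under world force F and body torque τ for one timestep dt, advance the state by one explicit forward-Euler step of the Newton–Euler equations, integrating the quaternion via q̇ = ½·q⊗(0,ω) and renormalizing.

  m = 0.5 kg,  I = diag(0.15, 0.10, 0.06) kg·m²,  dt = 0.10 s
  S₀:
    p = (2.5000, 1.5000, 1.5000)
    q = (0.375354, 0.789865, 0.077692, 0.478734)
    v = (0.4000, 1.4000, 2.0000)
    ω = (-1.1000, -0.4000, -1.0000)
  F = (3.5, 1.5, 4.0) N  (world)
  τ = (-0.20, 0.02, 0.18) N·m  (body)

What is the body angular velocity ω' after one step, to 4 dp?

α = I⁻¹(τ − ω×Iω) = (-1.2267, -0.7900, 3.3667)
ω' = ω + α·dt = (-1.2227, -0.4790, -0.6633)

ω' = (-1.2227, -0.4790, -0.6633)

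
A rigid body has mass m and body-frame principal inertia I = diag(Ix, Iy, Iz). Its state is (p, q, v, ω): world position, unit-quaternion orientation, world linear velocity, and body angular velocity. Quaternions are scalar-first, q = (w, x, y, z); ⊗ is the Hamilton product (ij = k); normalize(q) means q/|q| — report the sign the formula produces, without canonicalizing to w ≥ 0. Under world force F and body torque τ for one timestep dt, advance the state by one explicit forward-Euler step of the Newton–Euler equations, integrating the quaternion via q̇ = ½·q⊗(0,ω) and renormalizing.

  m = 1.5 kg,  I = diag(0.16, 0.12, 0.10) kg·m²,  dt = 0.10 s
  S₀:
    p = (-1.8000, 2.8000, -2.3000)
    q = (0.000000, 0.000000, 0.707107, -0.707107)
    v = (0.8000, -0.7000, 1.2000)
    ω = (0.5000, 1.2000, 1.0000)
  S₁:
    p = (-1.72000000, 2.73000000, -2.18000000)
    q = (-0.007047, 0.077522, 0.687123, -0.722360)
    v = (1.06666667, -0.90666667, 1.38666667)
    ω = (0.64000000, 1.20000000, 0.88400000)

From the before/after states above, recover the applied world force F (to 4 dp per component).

F = (4.0000, -3.1000, 2.8000)

velocity change Δv = (0.26666667, -0.20666667, 0.18666667)
applied force F = (4.0000, -3.1000, 2.8000)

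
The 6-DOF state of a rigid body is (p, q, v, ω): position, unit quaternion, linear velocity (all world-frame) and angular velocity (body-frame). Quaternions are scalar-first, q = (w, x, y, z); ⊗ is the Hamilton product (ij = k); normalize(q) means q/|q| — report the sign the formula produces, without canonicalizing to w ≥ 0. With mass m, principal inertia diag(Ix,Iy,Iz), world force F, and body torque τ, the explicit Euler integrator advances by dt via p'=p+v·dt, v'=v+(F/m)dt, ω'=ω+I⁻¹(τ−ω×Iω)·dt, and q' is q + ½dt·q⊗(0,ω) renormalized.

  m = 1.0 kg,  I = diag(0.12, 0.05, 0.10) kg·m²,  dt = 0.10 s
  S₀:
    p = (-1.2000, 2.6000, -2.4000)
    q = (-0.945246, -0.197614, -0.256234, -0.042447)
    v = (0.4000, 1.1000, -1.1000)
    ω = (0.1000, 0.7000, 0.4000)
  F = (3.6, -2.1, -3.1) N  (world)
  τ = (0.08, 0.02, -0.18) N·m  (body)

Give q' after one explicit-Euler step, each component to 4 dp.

Hamilton product q⊗(0,ω) = (0.2161040, -0.1673053, -0.5868713, -0.4908048)
updated quaternion q' = (-0.9337, -0.2058, -0.2853, -0.0669)

q' = (-0.9337, -0.2058, -0.2853, -0.0669)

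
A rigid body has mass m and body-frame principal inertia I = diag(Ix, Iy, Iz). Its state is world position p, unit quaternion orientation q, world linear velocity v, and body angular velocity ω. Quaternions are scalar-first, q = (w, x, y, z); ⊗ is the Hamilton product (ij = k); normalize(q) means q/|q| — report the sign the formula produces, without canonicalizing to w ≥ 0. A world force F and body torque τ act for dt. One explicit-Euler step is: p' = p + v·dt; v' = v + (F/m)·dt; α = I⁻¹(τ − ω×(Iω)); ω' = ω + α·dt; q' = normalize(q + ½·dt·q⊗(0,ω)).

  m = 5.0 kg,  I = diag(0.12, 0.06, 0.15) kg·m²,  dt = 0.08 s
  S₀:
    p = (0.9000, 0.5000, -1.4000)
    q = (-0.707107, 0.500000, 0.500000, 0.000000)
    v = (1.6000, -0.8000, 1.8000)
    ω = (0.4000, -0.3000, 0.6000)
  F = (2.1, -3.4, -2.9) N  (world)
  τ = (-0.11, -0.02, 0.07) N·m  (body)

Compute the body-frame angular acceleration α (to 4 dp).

α = (-0.7817, -0.2133, 0.4187)

gyro term ω×Iω = (-0.0162, -0.0072, 0.0072)
α = I⁻¹(τ − ω×Iω) = (-0.7817, -0.2133, 0.4187)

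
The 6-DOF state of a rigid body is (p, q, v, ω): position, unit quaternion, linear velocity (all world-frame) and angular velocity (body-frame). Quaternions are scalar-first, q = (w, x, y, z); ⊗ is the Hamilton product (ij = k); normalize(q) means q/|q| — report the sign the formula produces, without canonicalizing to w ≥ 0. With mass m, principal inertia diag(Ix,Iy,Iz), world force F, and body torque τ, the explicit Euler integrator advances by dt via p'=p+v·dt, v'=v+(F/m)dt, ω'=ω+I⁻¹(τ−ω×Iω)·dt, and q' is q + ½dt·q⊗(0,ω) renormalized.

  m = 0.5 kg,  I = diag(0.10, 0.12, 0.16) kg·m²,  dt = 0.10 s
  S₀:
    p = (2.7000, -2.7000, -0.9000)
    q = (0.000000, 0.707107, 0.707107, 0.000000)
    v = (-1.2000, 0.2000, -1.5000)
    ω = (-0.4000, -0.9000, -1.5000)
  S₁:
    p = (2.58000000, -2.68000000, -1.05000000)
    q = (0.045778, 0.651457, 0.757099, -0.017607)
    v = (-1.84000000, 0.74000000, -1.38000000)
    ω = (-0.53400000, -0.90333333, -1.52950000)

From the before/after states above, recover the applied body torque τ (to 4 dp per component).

τ = (-0.0800, -0.0400, -0.0400)

ω₁ − ω₀ = (-0.13400000, -0.00333333, -0.02950000)
ω₀×(Iω₀) = (0.0540, -0.0360, 0.0072)
applied torque τ = (-0.0800, -0.0400, -0.0400)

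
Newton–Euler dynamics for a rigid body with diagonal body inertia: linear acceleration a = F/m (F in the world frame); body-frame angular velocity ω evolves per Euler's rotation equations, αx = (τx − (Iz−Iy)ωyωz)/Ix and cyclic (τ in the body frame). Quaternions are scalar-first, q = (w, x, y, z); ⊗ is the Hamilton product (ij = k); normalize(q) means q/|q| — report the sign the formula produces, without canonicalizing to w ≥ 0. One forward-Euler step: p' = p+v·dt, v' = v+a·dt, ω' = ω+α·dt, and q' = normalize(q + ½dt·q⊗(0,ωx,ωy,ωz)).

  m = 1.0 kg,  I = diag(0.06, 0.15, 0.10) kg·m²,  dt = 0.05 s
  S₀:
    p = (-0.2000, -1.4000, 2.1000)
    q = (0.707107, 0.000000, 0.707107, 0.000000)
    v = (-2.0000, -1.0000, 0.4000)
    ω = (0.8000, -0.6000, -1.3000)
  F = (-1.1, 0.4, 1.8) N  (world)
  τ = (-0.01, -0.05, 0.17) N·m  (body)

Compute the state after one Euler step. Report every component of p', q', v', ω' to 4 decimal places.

p' = (-0.3000, -1.4500, 2.1200)
q' = (0.7171, -0.0088, 0.6959, -0.0371)
v' = (-2.0550, -0.9800, 0.4900)
ω' = (0.8242, -0.6305, -1.1934)

ω×(Iω) gyroscopic = (-0.0390, 0.0416, -0.0432)
α = I⁻¹(τ − ω×Iω) = (0.4833, -0.6107, 2.1320)
ω' = ω + α·dt = (0.8242, -0.6305, -1.1934)
q⊗(0,ω) = (0.4242642, -0.3535535, -0.4242642, -1.4849247)
updated quaternion q' = (0.7171, -0.0088, 0.6959, -0.0371)
new position p' = (-0.3000, -1.4500, 2.1200)
new velocity v' = (-2.0550, -0.9800, 0.4900)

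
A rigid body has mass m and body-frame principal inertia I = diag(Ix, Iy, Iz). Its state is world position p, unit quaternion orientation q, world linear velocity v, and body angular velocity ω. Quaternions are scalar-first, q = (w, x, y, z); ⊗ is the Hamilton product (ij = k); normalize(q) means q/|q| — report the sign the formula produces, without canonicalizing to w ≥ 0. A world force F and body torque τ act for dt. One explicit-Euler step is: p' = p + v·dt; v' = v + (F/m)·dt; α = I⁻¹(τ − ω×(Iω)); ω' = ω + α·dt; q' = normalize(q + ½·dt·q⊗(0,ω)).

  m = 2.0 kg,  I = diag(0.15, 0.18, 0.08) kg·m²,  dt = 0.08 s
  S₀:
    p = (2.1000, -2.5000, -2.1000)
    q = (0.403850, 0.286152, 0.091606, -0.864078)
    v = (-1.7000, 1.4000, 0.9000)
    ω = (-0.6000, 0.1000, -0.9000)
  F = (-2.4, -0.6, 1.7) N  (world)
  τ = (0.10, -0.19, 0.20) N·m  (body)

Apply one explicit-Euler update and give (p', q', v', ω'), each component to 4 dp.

p' = (1.9640, -2.3880, -2.0280)
q' = (0.3789, 0.2764, 0.1241, -0.8744)
v' = (-1.7960, 1.3760, 0.9680)
ω' = (-0.5515, -0.0012, -0.6982)

p' = p + v·dt = (1.9640, -2.3880, -2.0280)
v + (F/m)dt = (-1.7960, 1.3760, 0.9680)
(τ − ω×Iω)/I = (0.6067, -1.2656, 2.5225)
ω' = ω + α·dt = (-0.5515, -0.0012, -0.6982)
Hamilton product q⊗(0,ω) = (-0.6151396, -0.2383476, 0.8163686, -0.2798862)
updated quaternion q' = (0.3789, 0.2764, 0.1241, -0.8744)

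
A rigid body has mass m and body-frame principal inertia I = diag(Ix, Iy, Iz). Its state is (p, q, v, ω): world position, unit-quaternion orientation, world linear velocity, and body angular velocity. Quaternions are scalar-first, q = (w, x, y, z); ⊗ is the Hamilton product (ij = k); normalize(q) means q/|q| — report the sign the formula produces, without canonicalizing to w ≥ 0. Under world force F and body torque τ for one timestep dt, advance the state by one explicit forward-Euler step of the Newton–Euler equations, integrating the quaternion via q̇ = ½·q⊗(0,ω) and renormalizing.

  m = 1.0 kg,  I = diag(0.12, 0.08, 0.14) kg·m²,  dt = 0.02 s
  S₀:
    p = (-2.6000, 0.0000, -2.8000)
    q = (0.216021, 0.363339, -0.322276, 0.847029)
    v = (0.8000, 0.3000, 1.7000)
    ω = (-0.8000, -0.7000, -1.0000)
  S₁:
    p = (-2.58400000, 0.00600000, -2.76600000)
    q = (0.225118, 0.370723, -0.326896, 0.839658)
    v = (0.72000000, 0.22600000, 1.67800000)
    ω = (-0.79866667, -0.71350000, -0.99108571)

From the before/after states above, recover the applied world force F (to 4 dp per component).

F = (-4.0000, -3.7000, -1.1000)

v₁ − v₀ = (-0.08000000, -0.07400000, -0.02200000)
applied force F = (-4.0000, -3.7000, -1.1000)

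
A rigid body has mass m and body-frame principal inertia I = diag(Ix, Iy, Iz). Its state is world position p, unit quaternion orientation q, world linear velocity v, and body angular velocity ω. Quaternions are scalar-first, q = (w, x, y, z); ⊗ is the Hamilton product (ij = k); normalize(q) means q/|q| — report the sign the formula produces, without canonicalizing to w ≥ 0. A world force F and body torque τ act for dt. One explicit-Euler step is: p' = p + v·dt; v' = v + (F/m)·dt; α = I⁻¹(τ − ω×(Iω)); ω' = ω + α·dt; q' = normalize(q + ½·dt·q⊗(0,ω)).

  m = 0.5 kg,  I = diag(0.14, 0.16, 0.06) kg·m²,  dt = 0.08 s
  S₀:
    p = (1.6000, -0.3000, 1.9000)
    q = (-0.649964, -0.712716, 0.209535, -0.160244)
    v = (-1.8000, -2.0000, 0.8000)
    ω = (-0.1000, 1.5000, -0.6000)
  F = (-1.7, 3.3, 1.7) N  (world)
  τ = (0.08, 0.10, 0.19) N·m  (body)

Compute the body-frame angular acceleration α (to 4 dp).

precession coupling ω×(Iω) = (0.0900, 0.0048, -0.0030)
α = I⁻¹(τ − ω×Iω) = (-0.0714, 0.5950, 3.2167)

α = (-0.0714, 0.5950, 3.2167)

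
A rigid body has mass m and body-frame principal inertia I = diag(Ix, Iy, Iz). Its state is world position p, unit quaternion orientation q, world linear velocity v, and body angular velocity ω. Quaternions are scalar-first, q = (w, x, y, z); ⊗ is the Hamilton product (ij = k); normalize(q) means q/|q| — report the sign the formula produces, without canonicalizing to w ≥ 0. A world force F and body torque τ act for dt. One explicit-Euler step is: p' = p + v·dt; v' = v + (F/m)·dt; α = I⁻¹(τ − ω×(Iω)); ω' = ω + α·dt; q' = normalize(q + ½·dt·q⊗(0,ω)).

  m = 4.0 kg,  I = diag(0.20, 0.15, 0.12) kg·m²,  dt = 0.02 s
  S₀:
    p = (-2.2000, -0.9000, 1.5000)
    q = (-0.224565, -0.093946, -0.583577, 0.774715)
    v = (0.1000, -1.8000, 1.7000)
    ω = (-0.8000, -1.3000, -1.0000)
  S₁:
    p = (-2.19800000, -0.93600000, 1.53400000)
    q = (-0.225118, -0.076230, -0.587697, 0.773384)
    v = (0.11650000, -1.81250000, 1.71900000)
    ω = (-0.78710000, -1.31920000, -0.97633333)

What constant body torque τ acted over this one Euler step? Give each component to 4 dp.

ω₁ − ω₀ = (0.01290000, -0.01920000, 0.02366667)
τ = I·(Δω/dt) + ω₀×(Iω₀) = (0.0900, -0.0800, 0.0900)

τ = (0.0900, -0.0800, 0.0900)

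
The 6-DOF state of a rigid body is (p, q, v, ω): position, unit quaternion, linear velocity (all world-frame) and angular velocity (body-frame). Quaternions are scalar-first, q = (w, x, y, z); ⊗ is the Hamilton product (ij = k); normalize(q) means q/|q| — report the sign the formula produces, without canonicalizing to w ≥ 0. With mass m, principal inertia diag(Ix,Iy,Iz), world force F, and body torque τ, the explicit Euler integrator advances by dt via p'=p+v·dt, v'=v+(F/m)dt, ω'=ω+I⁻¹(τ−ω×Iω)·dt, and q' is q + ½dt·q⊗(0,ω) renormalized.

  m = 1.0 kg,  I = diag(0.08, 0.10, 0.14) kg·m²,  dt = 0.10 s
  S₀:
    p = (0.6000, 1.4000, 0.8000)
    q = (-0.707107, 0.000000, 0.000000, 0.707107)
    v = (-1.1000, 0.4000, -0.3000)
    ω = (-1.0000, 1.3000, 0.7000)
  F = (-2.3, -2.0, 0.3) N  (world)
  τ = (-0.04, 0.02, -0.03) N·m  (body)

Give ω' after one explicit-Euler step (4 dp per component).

ω' = (-1.0955, 1.2780, 0.6971)

angular accel α = (-0.9550, -0.2200, -0.0286)
new body rate ω' = (-1.0955, 1.2780, 0.6971)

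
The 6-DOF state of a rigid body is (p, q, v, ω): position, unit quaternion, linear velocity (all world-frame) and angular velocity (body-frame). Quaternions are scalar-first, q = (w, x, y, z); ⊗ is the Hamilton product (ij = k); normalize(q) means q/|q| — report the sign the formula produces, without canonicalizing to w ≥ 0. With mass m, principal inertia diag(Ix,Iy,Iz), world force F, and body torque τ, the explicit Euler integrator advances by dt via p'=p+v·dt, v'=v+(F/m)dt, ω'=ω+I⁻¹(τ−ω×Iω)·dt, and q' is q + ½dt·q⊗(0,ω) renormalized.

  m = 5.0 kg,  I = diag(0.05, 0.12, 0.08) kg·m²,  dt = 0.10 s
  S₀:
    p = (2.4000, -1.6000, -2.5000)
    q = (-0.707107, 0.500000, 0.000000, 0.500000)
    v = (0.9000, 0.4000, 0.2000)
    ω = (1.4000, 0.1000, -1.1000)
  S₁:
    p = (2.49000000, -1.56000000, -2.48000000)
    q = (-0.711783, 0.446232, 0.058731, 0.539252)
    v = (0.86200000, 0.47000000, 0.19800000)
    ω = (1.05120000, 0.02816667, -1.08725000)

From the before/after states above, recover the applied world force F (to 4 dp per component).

F = (-1.9000, 3.5000, -0.1000)

velocity change Δv = (-0.03800000, 0.07000000, -0.00200000)
F = m·Δv/dt = (-1.9000, 3.5000, -0.1000)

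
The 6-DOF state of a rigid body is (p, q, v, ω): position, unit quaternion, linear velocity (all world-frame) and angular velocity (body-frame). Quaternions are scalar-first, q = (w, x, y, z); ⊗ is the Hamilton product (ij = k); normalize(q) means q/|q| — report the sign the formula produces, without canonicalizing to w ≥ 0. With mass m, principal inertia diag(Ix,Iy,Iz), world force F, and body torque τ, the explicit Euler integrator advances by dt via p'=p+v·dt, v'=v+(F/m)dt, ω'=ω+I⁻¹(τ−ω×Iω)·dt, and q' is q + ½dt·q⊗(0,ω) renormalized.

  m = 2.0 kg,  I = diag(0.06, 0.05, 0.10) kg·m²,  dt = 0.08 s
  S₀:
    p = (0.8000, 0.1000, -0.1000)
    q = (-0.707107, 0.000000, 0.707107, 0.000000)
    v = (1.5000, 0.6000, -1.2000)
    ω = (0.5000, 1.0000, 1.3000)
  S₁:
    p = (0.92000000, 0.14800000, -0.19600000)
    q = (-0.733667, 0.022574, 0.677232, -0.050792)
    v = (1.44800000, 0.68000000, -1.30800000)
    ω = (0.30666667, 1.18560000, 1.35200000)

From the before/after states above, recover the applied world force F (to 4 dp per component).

F = (-1.3000, 2.0000, -2.7000)

v₁ − v₀ = (-0.05200000, 0.08000000, -0.10800000)
F = m·Δv/dt = (-1.3000, 2.0000, -2.7000)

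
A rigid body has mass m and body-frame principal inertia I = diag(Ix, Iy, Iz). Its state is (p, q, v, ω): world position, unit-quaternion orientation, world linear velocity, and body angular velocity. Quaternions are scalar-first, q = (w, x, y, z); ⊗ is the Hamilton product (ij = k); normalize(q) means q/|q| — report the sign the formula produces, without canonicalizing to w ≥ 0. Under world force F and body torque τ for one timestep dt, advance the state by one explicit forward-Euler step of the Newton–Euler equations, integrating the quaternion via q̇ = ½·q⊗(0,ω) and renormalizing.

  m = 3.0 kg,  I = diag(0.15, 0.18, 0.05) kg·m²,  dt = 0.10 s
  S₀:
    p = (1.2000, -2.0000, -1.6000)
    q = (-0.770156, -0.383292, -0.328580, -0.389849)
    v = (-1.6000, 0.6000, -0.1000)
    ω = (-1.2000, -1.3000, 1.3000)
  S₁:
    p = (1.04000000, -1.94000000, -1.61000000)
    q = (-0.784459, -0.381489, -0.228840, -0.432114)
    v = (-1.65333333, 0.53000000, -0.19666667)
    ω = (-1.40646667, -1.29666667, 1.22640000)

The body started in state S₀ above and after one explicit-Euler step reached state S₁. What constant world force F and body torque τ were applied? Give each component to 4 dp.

F = (-1.6000, -2.1000, -2.9000)
τ = (-0.0900, -0.1500, 0.0100)

ω₁ − ω₀ = (-0.20646667, 0.00333333, -0.07360000)
applied torque τ = (-0.0900, -0.1500, 0.0100)
v₁ − v₀ = (-0.05333333, -0.07000000, -0.09666667)
m·(v₁−v₀)/dt = (-1.6000, -2.1000, -2.9000)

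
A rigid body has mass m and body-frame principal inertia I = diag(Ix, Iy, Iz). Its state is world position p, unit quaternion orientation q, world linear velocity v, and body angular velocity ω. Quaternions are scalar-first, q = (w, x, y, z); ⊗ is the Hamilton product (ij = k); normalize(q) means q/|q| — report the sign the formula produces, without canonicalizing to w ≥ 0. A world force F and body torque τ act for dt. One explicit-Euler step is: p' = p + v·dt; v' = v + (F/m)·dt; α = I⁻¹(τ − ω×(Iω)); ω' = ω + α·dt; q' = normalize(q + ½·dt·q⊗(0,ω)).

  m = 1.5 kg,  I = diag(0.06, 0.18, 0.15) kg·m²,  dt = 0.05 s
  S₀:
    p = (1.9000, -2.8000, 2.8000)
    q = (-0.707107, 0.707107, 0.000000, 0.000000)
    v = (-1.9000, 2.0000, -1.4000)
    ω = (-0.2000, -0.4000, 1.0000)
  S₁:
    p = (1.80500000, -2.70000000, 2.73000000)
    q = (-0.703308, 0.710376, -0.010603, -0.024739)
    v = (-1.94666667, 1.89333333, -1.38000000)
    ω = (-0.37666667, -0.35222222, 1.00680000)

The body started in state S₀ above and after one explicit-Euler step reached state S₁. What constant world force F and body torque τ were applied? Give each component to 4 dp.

Δv = v₁−v₀ = (-0.04666667, -0.10666667, 0.02000000)
F = m·Δv/dt = (-1.4000, -3.2000, 0.6000)
ω₁ − ω₀ = (-0.17666667, 0.04777778, 0.00680000)
applied torque τ = (-0.2000, 0.1900, 0.0300)

F = (-1.4000, -3.2000, 0.6000)
τ = (-0.2000, 0.1900, 0.0300)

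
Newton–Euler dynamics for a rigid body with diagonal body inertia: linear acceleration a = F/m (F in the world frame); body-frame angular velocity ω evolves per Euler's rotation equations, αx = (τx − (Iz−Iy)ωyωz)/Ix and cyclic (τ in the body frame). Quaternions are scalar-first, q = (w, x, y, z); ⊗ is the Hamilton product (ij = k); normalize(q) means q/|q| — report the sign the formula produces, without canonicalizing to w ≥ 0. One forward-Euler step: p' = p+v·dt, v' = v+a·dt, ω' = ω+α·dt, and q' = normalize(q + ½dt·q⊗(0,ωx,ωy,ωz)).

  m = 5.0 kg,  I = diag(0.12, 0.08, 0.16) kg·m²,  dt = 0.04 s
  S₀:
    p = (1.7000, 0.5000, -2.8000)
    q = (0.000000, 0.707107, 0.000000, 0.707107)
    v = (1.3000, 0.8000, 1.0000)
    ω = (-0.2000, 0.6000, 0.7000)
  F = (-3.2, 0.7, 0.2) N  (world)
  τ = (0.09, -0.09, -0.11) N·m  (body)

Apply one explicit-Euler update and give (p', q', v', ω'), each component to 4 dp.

p' = (1.7520, 0.5320, -2.7600)
q' = (-0.0071, 0.6985, -0.0127, 0.7155)
v' = (1.2744, 0.8056, 1.0016)
ω' = (-0.1812, 0.5522, 0.6713)

a = (-0.6400, 0.1400, 0.0400)
new position p' = (1.7520, 0.5320, -2.7600)
v + (F/m)dt = (1.2744, 0.8056, 1.0016)
precession coupling ω×(Iω) = (0.0336, 0.0056, 0.0048)
(τ − ω×Iω)/I = (0.4700, -1.1950, -0.7175)
ω' = ω + α·dt = (-0.1812, 0.5522, 0.6713)
q⊗(0,ω) = (-0.3535535, -0.4242642, -0.6363963, 0.4242642)
q + ½dt·q⊗(0,ω), renormalized = (-0.0071, 0.6985, -0.0127, 0.7155)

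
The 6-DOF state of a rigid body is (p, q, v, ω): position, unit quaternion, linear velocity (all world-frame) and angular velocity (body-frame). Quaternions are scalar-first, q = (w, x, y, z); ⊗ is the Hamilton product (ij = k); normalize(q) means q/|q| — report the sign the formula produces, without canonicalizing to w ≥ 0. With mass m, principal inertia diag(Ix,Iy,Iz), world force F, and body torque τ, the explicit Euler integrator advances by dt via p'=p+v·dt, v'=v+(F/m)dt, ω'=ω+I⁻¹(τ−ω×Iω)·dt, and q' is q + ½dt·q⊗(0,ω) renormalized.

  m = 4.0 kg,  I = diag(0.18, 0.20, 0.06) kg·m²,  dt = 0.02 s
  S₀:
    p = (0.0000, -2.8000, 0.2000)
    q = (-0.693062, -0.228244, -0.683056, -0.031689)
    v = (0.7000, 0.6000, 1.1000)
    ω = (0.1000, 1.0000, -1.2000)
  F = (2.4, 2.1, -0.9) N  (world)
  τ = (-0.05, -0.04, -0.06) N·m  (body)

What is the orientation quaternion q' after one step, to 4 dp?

q' = (-0.6863, -0.2204, -0.6927, -0.0250)

q⊗(0,ω) = (0.6678536, 0.7820500, -0.9701237, 0.6717360)
q + ½dt·q⊗(0,ω), renormalized = (-0.6863, -0.2204, -0.6927, -0.0250)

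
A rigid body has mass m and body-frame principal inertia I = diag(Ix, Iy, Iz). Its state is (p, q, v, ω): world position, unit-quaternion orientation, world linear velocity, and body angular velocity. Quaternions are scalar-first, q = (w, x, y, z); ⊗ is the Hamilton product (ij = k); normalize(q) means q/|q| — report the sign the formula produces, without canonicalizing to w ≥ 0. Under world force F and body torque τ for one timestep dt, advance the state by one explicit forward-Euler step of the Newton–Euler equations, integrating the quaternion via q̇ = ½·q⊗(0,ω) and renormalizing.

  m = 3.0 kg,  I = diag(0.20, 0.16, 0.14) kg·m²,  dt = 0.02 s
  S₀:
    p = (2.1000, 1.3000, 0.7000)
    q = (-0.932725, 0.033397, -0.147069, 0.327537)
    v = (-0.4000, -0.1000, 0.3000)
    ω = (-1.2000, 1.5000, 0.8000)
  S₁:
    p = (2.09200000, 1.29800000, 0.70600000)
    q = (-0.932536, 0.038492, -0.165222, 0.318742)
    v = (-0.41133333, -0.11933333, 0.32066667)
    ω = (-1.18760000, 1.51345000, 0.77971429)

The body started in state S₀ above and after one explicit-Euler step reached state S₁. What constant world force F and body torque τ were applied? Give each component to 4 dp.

F = (-1.7000, -2.9000, 3.1000)
τ = (0.1000, 0.0500, -0.0700)

Δω = ω₁−ω₀ = (0.01240000, 0.01345000, -0.02028571)
ω₀×(Iω₀) = (-0.0240, -0.0576, 0.0720)
τ = I·(Δω/dt) + ω₀×(Iω₀) = (0.1000, 0.0500, -0.0700)
Δv = v₁−v₀ = (-0.01133333, -0.01933333, 0.02066667)
m·(v₁−v₀)/dt = (-1.7000, -2.9000, 3.1000)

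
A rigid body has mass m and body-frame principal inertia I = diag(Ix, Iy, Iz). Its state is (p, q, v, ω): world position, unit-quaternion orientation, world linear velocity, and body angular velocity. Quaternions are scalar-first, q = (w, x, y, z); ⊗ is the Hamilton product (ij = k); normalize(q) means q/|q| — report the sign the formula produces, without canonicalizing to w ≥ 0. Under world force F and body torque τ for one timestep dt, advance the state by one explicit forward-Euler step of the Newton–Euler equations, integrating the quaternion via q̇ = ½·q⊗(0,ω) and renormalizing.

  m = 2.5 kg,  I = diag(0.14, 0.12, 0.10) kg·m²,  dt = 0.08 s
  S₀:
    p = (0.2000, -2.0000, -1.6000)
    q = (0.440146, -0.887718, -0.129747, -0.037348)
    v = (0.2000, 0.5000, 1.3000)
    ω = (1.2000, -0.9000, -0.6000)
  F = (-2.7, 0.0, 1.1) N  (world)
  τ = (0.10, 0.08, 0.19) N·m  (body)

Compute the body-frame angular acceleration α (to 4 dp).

α = (0.7914, 0.9067, 1.6840)

gyro term ω×Iω = (-0.0108, -0.0288, 0.0216)
angular accel α = (0.7914, 0.9067, 1.6840)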